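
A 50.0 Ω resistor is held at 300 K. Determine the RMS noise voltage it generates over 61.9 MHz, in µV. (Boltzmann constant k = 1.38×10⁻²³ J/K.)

7.16 µV

V_n = √(4kTRB)
4kTRB = 4 × 1.38×10⁻²³ × 300 × 5.00×10¹ × 6.19×10⁷ = 5.13×10⁻¹¹ V²
V_n = √(5.13×10⁻¹¹) = 7.16×10⁻⁶ V = 7.16 µV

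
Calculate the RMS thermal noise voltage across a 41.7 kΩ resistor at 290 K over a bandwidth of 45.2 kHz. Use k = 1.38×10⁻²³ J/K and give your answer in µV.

5.49 µV

V_n = √(4kTRB)
4kTRB = 4 × 1.38×10⁻²³ × 290 × 4.17×10⁴ × 4.52×10⁴ = 3.02×10⁻¹¹ V²
V_n = √(3.02×10⁻¹¹) = 5.49×10⁻⁶ V = 5.49 µV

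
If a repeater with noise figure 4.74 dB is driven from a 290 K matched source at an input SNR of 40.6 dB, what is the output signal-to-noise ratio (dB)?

By definition F = SNR_in/SNR_out, so in dB: SNR_out = SNR_in − NF
SNR_out = 40.6 − 4.74 = 35.86 dB

35.86 dB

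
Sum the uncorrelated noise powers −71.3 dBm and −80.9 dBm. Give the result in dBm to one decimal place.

−70.8 dBm

Convert to linear, add, convert back:
P₁ = 7.41×10⁻¹¹ W, P₂ = 8.13×10⁻¹² W
P_tot = 8.23×10⁻¹¹ W → 10 log₁₀(P_tot / 10⁻³) = −70.8 dBm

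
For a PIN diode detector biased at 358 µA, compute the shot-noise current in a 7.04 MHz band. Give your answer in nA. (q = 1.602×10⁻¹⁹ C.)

28.4 nA

I_n = √(2qI·B)
2qI·B = 2 × 1.602×10⁻¹⁹ × 3.58×10⁻⁴ × 7.04×10⁶ = 8.08×10⁻¹⁶ A²
I_n = √(8.08×10⁻¹⁶) = 2.84×10⁻⁸ A = 28.4 nA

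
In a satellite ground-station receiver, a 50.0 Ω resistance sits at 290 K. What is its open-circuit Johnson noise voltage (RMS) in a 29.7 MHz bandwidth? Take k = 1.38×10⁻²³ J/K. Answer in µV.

V_n = √(4kTRB)
4kTRB = 4 × 1.38×10⁻²³ × 290 × 5.00×10¹ × 2.97×10⁷ = 2.38×10⁻¹¹ V²
V_n = √(2.38×10⁻¹¹) = 4.88×10⁻⁶ V = 4.88 µV

4.88 µV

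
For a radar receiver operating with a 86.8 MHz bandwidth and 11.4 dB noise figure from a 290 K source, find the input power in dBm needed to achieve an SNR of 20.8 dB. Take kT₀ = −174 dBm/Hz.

Sensitivity = −174 + 10 log₁₀(B) + NF + SNR_min
= −174 + 79.39 + 11.4 + 20.8
= −62.41 dBm → −62.4 dBm

−62.4 dBm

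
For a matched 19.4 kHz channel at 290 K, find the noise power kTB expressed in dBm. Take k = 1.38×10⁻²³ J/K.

P_n = kTB = 1.38×10⁻²³ × 290 × 1.94×10⁴ = 7.76×10⁻¹⁷ W
In dBm: 10 log₁₀(7.76×10⁻¹⁷ / 10⁻³) = −131.1 dBm

−131.1 dBm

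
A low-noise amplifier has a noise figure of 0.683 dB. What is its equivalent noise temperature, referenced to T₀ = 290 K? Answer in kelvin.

F = 10^(0.683/10) = 1.17031
T_e = (F − 1)·T₀ = (1.17031 − 1) × 290 = 49.4 K

49.4 K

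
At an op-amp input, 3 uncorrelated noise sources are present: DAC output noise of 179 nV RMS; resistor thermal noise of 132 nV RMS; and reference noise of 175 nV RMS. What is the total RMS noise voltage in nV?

Uncorrelated sources add in power (mean-square): V_tot = √(ΣV_i²)
V_tot = √[(1.79×10⁻⁷)² + (1.32×10⁻⁷)² + (1.75×10⁻⁷)²] = 2.83×10⁻⁷ V = 283 nV

283 nV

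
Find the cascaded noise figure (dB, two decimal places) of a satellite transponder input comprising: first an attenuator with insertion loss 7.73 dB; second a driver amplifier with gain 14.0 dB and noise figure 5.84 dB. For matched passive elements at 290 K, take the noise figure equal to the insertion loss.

13.57 dB

Convert to linear (a loss of L dB is a gain of −L dB): F_i = 10^(NF_i/10), G_i = 10^(G_i,dB/10)
  Stage 1: F_1 = 10^(7.73/10) = 5.929, G_1 = 10^(−7.73/10) = 0.1687
  Stage 2: F_2 = 10^(5.84/10) = 3.837, G_2 = 10^(14.0/10) = 25.12
Friis cascade:
  F = 5.929 + (3.837 − 1)/0.1687 = 22.75
NF = 10 log₁₀(22.75) = 13.57 dB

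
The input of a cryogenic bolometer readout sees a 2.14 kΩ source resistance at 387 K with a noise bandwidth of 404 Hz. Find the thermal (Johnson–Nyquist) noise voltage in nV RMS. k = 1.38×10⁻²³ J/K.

V_n = √(4kTRB)
4kTRB = 4 × 1.38×10⁻²³ × 387 × 2.14×10³ × 4.04×10² = 1.85×10⁻¹⁴ V²
V_n = √(1.85×10⁻¹⁴) = 1.36×10⁻⁷ V = 136 nV

136 nV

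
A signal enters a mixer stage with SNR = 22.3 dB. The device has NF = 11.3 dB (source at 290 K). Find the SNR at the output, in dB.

11.0 dB

By definition F = SNR_in/SNR_out, so in dB: SNR_out = SNR_in − NF
SNR_out = 22.3 − 11.3 = 11.0 dB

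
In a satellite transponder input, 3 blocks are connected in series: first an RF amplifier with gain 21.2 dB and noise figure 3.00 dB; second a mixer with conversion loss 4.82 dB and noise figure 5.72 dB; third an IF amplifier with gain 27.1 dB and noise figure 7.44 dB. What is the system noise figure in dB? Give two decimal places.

Convert to linear (a loss of L dB is a gain of −L dB): F_i = 10^(NF_i/10), G_i = 10^(G_i,dB/10)
  Stage 1: F_1 = 10^(3.00/10) = 1.995, G_1 = 10^(21.2/10) = 131.8
  Stage 2: F_2 = 10^(5.72/10) = 3.733, G_2 = 10^(−4.82/10) = 0.3296
  Stage 3: F_3 = 10^(7.44/10) = 5.546, G_3 = 10^(27.1/10) = 512.9
Friis cascade:
  F = 1.995 + (3.733 − 1)/131.8 + (5.546 − 1)/43.45 = 2.121
NF = 10 log₁₀(2.121) = 3.26 dB

3.26 dB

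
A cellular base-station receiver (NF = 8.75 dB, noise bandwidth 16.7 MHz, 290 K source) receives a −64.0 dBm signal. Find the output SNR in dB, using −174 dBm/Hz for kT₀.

29.0 dB

Noise floor: N = −174 + 10 log₁₀(B) + NF
10 log₁₀(1.67×10⁷) = 72.23 dB
N = −174 + 72.23 + 8.75 = −93.02 dBm
SNR = P_sig − N = −64.0 − (−93.02) = 29.02 dB → 29.0 dB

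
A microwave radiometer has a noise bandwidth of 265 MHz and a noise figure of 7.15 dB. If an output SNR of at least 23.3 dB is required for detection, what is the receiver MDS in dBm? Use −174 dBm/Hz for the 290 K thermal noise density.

Sensitivity = −174 + 10 log₁₀(B) + NF + SNR_min
= −174 + 84.23 + 7.15 + 23.3
= −59.32 dBm → −59.3 dBm

−59.3 dBm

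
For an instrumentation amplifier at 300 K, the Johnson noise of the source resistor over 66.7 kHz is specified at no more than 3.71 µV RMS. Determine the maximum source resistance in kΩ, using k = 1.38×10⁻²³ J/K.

Johnson–Nyquist: V_n = √(4kTRB) ⇒ R = V_n² / (4kTB)
4kTB = 4 × 1.38×10⁻²³ × 300 × 6.67×10⁴ = 1.10×10⁻¹⁵
R = (3.71×10⁻⁶)² / 1.10×10⁻¹⁵ = 1.25×10⁴ Ω = 12.5 kΩ

12.5 kΩ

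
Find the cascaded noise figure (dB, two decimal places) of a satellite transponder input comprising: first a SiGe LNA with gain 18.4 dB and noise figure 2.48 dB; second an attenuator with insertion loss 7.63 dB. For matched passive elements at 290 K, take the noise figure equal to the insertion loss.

Convert to linear (a loss of L dB is a gain of −L dB): F_i = 10^(NF_i/10), G_i = 10^(G_i,dB/10)
  Stage 1: F_1 = 10^(2.48/10) = 1.770, G_1 = 10^(18.4/10) = 69.18
  Stage 2: F_2 = 10^(7.63/10) = 5.794, G_2 = 10^(−7.63/10) = 0.1726
Friis cascade:
  F = 1.770 + (5.794 − 1)/69.18 = 1.839
NF = 10 log₁₀(1.839) = 2.65 dB

2.65 dB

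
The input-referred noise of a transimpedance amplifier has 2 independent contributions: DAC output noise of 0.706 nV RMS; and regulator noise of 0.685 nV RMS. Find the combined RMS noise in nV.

Uncorrelated sources add in power (mean-square): V_tot = √(ΣV_i²)
V_tot = √[(7.06×10⁻¹⁰)² + (6.85×10⁻¹⁰)²] = 9.84×10⁻¹⁰ V = 0.984 nV

0.984 nV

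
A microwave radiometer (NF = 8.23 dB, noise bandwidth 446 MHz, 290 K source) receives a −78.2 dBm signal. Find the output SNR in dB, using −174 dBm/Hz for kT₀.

1.1 dB

Noise floor: N = −174 + 10 log₁₀(B) + NF
10 log₁₀(4.46×10⁸) = 86.49 dB
N = −174 + 86.49 + 8.23 = −79.28 dBm
SNR = P_sig − N = −78.2 − (−79.28) = 1.08 dB → 1.1 dB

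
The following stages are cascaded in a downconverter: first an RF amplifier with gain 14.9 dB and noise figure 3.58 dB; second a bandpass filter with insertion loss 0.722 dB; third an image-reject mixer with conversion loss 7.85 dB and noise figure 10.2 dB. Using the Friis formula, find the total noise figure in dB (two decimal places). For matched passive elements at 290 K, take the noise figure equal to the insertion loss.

4.23 dB

Convert to linear (a loss of L dB is a gain of −L dB): F_i = 10^(NF_i/10), G_i = 10^(G_i,dB/10)
  Stage 1: F_1 = 10^(3.58/10) = 2.280, G_1 = 10^(14.9/10) = 30.90
  Stage 2: F_2 = 10^(0.722/10) = 1.181, G_2 = 10^(−0.722/10) = 0.8468
  Stage 3: F_3 = 10^(10.2/10) = 10.47, G_3 = 10^(−7.85/10) = 0.1641
Friis cascade:
  F = 2.280 + (1.181 − 1)/30.90 + (10.47 − 1)/26.17 = 2.648
NF = 10 log₁₀(2.648) = 4.23 dB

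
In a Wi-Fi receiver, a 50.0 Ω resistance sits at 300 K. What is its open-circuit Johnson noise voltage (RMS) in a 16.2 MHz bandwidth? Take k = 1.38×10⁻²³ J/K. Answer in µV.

V_n = √(4kTRB)
4kTRB = 4 × 1.38×10⁻²³ × 300 × 5.00×10¹ × 1.62×10⁷ = 1.34×10⁻¹¹ V²
V_n = √(1.34×10⁻¹¹) = 3.66×10⁻⁶ V = 3.66 µV

3.66 µV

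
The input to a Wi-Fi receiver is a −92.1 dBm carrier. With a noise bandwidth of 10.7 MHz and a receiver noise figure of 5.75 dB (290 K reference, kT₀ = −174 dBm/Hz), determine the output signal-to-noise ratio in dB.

Noise floor: N = −174 + 10 log₁₀(B) + NF
10 log₁₀(1.07×10⁷) = 70.29 dB
N = −174 + 70.29 + 5.75 = −97.96 dBm
SNR = P_sig − N = −92.1 − (−97.96) = 5.86 dB → 5.9 dB

5.9 dB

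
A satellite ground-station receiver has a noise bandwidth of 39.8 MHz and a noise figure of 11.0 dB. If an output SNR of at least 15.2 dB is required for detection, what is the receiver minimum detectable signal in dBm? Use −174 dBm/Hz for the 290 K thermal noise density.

−71.8 dBm

Sensitivity = −174 + 10 log₁₀(B) + NF + SNR_min
= −174 + 76 + 11.0 + 15.2
= −71.8 dBm → −71.8 dBm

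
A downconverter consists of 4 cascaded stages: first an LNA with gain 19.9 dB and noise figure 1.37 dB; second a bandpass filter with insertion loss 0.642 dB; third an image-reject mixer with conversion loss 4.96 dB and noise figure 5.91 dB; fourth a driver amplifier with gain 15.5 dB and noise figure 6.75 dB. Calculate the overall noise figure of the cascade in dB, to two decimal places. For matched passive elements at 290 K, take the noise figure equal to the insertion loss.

Convert to linear (a loss of L dB is a gain of −L dB): F_i = 10^(NF_i/10), G_i = 10^(G_i,dB/10)
  Stage 1: F_1 = 10^(1.37/10) = 1.371, G_1 = 10^(19.9/10) = 97.72
  Stage 2: F_2 = 10^(0.642/10) = 1.159, G_2 = 10^(−0.642/10) = 0.8626
  Stage 3: F_3 = 10^(5.91/10) = 3.899, G_3 = 10^(−4.96/10) = 0.3192
  Stage 4: F_4 = 10^(6.75/10) = 4.732, G_4 = 10^(15.5/10) = 35.48
Friis cascade:
  F = 1.371 + (1.159 − 1)/97.72 + (3.899 − 1)/84.29 + (4.732 − 1)/26.90 = 1.546
NF = 10 log₁₀(1.546) = 1.89 dB

1.89 dB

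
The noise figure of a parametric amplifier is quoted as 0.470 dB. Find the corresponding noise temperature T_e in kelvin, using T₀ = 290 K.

F = 10^(0.470/10) = 1.11429
T_e = (F − 1)·T₀ = (1.11429 − 1) × 290 = 33.1 K

33.1 K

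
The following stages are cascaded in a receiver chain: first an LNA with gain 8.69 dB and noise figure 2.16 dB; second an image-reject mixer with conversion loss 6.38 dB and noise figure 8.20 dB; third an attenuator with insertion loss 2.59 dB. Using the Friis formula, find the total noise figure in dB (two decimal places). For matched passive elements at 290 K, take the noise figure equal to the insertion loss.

Convert to linear (a loss of L dB is a gain of −L dB): F_i = 10^(NF_i/10), G_i = 10^(G_i,dB/10)
  Stage 1: F_1 = 10^(2.16/10) = 1.644, G_1 = 10^(8.69/10) = 7.396
  Stage 2: F_2 = 10^(8.20/10) = 6.607, G_2 = 10^(−6.38/10) = 0.2301
  Stage 3: F_3 = 10^(2.59/10) = 1.816, G_3 = 10^(−2.59/10) = 0.5508
Friis cascade:
  F = 1.644 + (6.607 − 1)/7.396 + (1.816 − 1)/1.702 = 2.882
NF = 10 log₁₀(2.882) = 4.60 dB

4.60 dB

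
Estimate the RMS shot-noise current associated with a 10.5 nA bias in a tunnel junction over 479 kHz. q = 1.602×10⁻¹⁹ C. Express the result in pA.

I_n = √(2qI·B)
2qI·B = 2 × 1.602×10⁻¹⁹ × 1.05×10⁻⁸ × 4.79×10⁵ = 1.61×10⁻²¹ A²
I_n = √(1.61×10⁻²¹) = 4.01×10⁻¹¹ A = 40.1 pA

40.1 pA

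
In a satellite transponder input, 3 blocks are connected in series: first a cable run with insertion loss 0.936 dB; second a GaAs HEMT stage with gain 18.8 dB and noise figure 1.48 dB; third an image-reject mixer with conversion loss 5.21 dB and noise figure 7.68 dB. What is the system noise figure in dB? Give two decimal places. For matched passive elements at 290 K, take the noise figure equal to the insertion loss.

2.61 dB

Convert to linear (a loss of L dB is a gain of −L dB): F_i = 10^(NF_i/10), G_i = 10^(G_i,dB/10)
  Stage 1: F_1 = 10^(0.936/10) = 1.241, G_1 = 10^(−0.936/10) = 0.8061
  Stage 2: F_2 = 10^(1.48/10) = 1.406, G_2 = 10^(18.8/10) = 75.86
  Stage 3: F_3 = 10^(7.68/10) = 5.861, G_3 = 10^(−5.21/10) = 0.3013
Friis cascade:
  F = 1.241 + (1.406 − 1)/0.8061 + (5.861 − 1)/61.15 = 1.824
NF = 10 log₁₀(1.824) = 2.61 dB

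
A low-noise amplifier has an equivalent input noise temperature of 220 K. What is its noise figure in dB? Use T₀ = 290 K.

2.45 dB

F = 1 + T_e/T₀ = 1 + 220/290 = 1.75862
NF = 10 log₁₀(1.75862) = 2.45 dB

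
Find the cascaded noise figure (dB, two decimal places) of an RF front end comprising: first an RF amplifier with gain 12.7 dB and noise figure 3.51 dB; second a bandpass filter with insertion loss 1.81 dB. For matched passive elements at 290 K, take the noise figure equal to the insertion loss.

3.56 dB

Convert to linear (a loss of L dB is a gain of −L dB): F_i = 10^(NF_i/10), G_i = 10^(G_i,dB/10)
  Stage 1: F_1 = 10^(3.51/10) = 2.244, G_1 = 10^(12.7/10) = 18.62
  Stage 2: F_2 = 10^(1.81/10) = 1.517, G_2 = 10^(−1.81/10) = 0.6592
Friis cascade:
  F = 2.244 + (1.517 − 1)/18.62 = 2.272
NF = 10 log₁₀(2.272) = 3.56 dB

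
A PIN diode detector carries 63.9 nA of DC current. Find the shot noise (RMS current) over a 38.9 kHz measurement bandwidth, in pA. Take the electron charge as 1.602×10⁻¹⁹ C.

I_n = √(2qI·B)
2qI·B = 2 × 1.602×10⁻¹⁹ × 6.39×10⁻⁸ × 3.89×10⁴ = 7.96×10⁻²² A²
I_n = √(7.96×10⁻²²) = 2.82×10⁻¹¹ A = 28.2 pA

28.2 pA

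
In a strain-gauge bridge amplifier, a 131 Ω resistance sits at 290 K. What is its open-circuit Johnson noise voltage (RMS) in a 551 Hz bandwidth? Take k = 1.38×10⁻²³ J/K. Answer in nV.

34.0 nV

V_n = √(4kTRB)
4kTRB = 4 × 1.38×10⁻²³ × 290 × 1.31×10² × 5.51×10² = 1.16×10⁻¹⁵ V²
V_n = √(1.16×10⁻¹⁵) = 3.40×10⁻⁸ V = 34.0 nV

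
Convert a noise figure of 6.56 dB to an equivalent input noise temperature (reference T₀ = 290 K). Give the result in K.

1023 K

F = 10^(6.56/10) = 4.52898
T_e = (F − 1)·T₀ = (4.52898 − 1) × 290 = 1023 K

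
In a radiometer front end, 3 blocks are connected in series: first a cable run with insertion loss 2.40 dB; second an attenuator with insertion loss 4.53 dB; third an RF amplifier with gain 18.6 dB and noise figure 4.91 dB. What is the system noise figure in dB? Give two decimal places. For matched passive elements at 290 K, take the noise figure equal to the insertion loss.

Convert to linear (a loss of L dB is a gain of −L dB): F_i = 10^(NF_i/10), G_i = 10^(G_i,dB/10)
  Stage 1: F_1 = 10^(2.40/10) = 1.738, G_1 = 10^(−2.40/10) = 0.5754
  Stage 2: F_2 = 10^(4.53/10) = 2.838, G_2 = 10^(−4.53/10) = 0.3524
  Stage 3: F_3 = 10^(4.91/10) = 3.097, G_3 = 10^(18.6/10) = 72.44
Friis cascade:
  F = 1.738 + (2.838 − 1)/0.5754 + (3.097 − 1)/0.2028 = 15.28
NF = 10 log₁₀(15.28) = 11.84 dB

11.84 dB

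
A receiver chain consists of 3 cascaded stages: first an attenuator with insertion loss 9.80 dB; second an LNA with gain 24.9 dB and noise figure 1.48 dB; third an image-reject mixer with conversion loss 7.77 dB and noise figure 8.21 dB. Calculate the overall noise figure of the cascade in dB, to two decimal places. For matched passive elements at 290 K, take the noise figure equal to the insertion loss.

Convert to linear (a loss of L dB is a gain of −L dB): F_i = 10^(NF_i/10), G_i = 10^(G_i,dB/10)
  Stage 1: F_1 = 10^(9.80/10) = 9.550, G_1 = 10^(−9.80/10) = 0.1047
  Stage 2: F_2 = 10^(1.48/10) = 1.406, G_2 = 10^(24.9/10) = 309.0
  Stage 3: F_3 = 10^(8.21/10) = 6.622, G_3 = 10^(−7.77/10) = 0.1671
Friis cascade:
  F = 9.550 + (1.406 − 1)/0.1047 + (6.622 − 1)/32.36 = 13.60
NF = 10 log₁₀(13.60) = 11.34 dB

11.34 dB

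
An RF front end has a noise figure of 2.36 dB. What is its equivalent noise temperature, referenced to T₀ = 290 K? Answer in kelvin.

F = 10^(2.36/10) = 1.72187
T_e = (F − 1)·T₀ = (1.72187 − 1) × 290 = 209 K

209 K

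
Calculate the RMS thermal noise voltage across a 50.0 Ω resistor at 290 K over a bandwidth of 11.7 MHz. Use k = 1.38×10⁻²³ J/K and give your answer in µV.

V_n = √(4kTRB)
4kTRB = 4 × 1.38×10⁻²³ × 290 × 5.00×10¹ × 1.17×10⁷ = 9.36×10⁻¹² V²
V_n = √(9.36×10⁻¹²) = 3.06×10⁻⁶ V = 3.06 µV

3.06 µV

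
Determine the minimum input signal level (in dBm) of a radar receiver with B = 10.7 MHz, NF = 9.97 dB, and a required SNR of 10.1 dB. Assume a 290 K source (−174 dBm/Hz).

−83.6 dBm

Sensitivity = −174 + 10 log₁₀(B) + NF + SNR_min
= −174 + 70.29 + 9.97 + 10.1
= −83.64 dBm → −83.6 dBm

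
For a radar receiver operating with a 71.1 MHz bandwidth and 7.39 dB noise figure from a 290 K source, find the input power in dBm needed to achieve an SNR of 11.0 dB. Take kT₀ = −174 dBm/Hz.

Sensitivity = −174 + 10 log₁₀(B) + NF + SNR_min
= −174 + 78.52 + 7.39 + 11.0
= −77.09 dBm → −77.1 dBm

−77.1 dBm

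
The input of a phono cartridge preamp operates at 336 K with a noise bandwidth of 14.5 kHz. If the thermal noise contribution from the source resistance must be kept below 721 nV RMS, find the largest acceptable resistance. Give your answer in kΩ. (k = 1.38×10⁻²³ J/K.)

Johnson–Nyquist: V_n = √(4kTRB) ⇒ R = V_n² / (4kTB)
4kTB = 4 × 1.38×10⁻²³ × 336 × 1.45×10⁴ = 2.69×10⁻¹⁶
R = (7.21×10⁻⁷)² / 2.69×10⁻¹⁶ = 1.93×10³ Ω = 1.93 kΩ

1.93 kΩ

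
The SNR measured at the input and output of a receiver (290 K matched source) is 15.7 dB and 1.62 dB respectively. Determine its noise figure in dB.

14.08 dB

NF (dB) = SNR_in(dB) − SNR_out(dB) when the source is at T₀
NF = 15.7 − 1.62 = 14.08 dB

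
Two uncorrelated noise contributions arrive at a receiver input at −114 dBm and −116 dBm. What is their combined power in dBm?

−111.9 dBm

Convert to linear, add, convert back:
P₁ = 3.98×10⁻¹⁵ W, P₂ = 2.51×10⁻¹⁵ W
P_tot = 6.49×10⁻¹⁵ W → 10 log₁₀(P_tot / 10⁻³) = −111.9 dBm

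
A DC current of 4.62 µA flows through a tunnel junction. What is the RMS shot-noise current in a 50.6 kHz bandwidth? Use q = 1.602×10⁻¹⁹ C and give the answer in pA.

274 pA

I_n = √(2qI·B)
2qI·B = 2 × 1.602×10⁻¹⁹ × 4.62×10⁻⁶ × 5.06×10⁴ = 7.49×10⁻²⁰ A²
I_n = √(7.49×10⁻²⁰) = 2.74×10⁻¹⁰ A = 274 pA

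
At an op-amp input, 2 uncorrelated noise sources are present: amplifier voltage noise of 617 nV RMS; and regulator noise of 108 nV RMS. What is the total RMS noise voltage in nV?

626 nV

Uncorrelated sources add in power (mean-square): V_tot = √(ΣV_i²)
V_tot = √[(6.17×10⁻⁷)² + (1.08×10⁻⁷)²] = 6.26×10⁻⁷ V = 626 nV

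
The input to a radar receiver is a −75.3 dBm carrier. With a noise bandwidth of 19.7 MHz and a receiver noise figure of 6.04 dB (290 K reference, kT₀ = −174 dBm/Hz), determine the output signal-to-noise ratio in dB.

19.7 dB

Noise floor: N = −174 + 10 log₁₀(B) + NF
10 log₁₀(1.97×10⁷) = 72.94 dB
N = −174 + 72.94 + 6.04 = −95.02 dBm
SNR = P_sig − N = −75.3 − (−95.02) = 19.72 dB → 19.7 dB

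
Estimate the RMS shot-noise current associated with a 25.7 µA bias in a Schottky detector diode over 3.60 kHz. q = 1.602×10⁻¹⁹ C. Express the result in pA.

I_n = √(2qI·B)
2qI·B = 2 × 1.602×10⁻¹⁹ × 2.57×10⁻⁵ × 3.60×10³ = 2.96×10⁻²⁰ A²
I_n = √(2.96×10⁻²⁰) = 1.72×10⁻¹⁰ A = 172 pA

172 pA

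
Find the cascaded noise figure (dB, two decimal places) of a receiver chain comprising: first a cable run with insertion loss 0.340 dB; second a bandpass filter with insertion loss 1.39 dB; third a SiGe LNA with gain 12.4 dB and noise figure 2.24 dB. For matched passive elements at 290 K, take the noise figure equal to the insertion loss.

Convert to linear (a loss of L dB is a gain of −L dB): F_i = 10^(NF_i/10), G_i = 10^(G_i,dB/10)
  Stage 1: F_1 = 10^(0.340/10) = 1.081, G_1 = 10^(−0.340/10) = 0.9247
  Stage 2: F_2 = 10^(1.39/10) = 1.377, G_2 = 10^(−1.39/10) = 0.7261
  Stage 3: F_3 = 10^(2.24/10) = 1.675, G_3 = 10^(12.4/10) = 17.38
Friis cascade:
  F = 1.081 + (1.377 − 1)/0.9247 + (1.675 − 1)/0.6714 = 2.495
NF = 10 log₁₀(2.495) = 3.97 dB

3.97 dB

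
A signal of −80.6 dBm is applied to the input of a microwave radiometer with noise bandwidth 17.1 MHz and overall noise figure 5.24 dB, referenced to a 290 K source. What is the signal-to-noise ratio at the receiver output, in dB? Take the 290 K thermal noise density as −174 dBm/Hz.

15.8 dB

Noise floor: N = −174 + 10 log₁₀(B) + NF
10 log₁₀(1.71×10⁷) = 72.33 dB
N = −174 + 72.33 + 5.24 = −96.43 dBm
SNR = P_sig − N = −80.6 − (−96.43) = 15.83 dB → 15.8 dB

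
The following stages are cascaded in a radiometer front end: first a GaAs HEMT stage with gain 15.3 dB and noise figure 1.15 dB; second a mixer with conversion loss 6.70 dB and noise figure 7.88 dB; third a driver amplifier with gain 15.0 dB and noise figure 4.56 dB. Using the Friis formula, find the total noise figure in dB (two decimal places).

Convert to linear (a loss of L dB is a gain of −L dB): F_i = 10^(NF_i/10), G_i = 10^(G_i,dB/10)
  Stage 1: F_1 = 10^(1.15/10) = 1.303, G_1 = 10^(15.3/10) = 33.88
  Stage 2: F_2 = 10^(7.88/10) = 6.138, G_2 = 10^(−6.70/10) = 0.2138
  Stage 3: F_3 = 10^(4.56/10) = 2.858, G_3 = 10^(15.0/10) = 31.62
Friis cascade:
  F = 1.303 + (6.138 − 1)/33.88 + (2.858 − 1)/7.244 = 1.711
NF = 10 log₁₀(1.711) = 2.33 dB

2.33 dB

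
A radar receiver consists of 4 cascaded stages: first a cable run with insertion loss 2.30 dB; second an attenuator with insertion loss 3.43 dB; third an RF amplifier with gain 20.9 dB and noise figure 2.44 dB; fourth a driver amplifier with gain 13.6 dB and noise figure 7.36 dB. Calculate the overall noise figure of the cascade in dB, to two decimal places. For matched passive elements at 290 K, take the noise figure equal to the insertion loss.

Convert to linear (a loss of L dB is a gain of −L dB): F_i = 10^(NF_i/10), G_i = 10^(G_i,dB/10)
  Stage 1: F_1 = 10^(2.30/10) = 1.698, G_1 = 10^(−2.30/10) = 0.5888
  Stage 2: F_2 = 10^(3.43/10) = 2.203, G_2 = 10^(−3.43/10) = 0.4539
  Stage 3: F_3 = 10^(2.44/10) = 1.754, G_3 = 10^(20.9/10) = 123.0
  Stage 4: F_4 = 10^(7.36/10) = 5.445, G_4 = 10^(13.6/10) = 22.91
Friis cascade:
  F = 1.698 + (2.203 − 1)/0.5888 + (1.754 − 1)/0.2673 + (5.445 − 1)/32.89 = 6.697
NF = 10 log₁₀(6.697) = 8.26 dB

8.26 dB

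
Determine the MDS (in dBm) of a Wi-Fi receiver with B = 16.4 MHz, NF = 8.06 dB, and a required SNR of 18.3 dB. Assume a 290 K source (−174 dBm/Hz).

Sensitivity = −174 + 10 log₁₀(B) + NF + SNR_min
= −174 + 72.15 + 8.06 + 18.3
= −75.49 dBm → −75.5 dBm

−75.5 dBm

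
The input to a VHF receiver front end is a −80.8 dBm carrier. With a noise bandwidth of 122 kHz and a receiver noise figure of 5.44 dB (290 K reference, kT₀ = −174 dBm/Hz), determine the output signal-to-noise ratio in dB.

36.9 dB

Noise floor: N = −174 + 10 log₁₀(B) + NF
10 log₁₀(1.22×10⁵) = 50.86 dB
N = −174 + 50.86 + 5.44 = −117.70 dBm
SNR = P_sig − N = −80.8 − (−117.70) = 36.90 dB → 36.9 dB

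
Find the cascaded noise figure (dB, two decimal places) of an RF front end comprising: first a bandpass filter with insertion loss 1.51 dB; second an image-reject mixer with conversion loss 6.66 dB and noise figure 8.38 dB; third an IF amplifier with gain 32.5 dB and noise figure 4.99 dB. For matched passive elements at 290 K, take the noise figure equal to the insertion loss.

13.78 dB

Convert to linear (a loss of L dB is a gain of −L dB): F_i = 10^(NF_i/10), G_i = 10^(G_i,dB/10)
  Stage 1: F_1 = 10^(1.51/10) = 1.416, G_1 = 10^(−1.51/10) = 0.7063
  Stage 2: F_2 = 10^(8.38/10) = 6.887, G_2 = 10^(−6.66/10) = 0.2158
  Stage 3: F_3 = 10^(4.99/10) = 3.155, G_3 = 10^(32.5/10) = 1778
Friis cascade:
  F = 1.416 + (6.887 − 1)/0.7063 + (3.155 − 1)/0.1524 = 23.89
NF = 10 log₁₀(23.89) = 13.78 dB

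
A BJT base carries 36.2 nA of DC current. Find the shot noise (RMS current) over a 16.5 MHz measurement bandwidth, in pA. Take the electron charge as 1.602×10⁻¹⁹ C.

437 pA

I_n = √(2qI·B)
2qI·B = 2 × 1.602×10⁻¹⁹ × 3.62×10⁻⁸ × 1.65×10⁷ = 1.91×10⁻¹⁹ A²
I_n = √(1.91×10⁻¹⁹) = 4.37×10⁻¹⁰ A = 437 pA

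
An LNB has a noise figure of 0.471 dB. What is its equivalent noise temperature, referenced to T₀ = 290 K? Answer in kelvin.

F = 10^(0.471/10) = 1.11455
T_e = (F − 1)·T₀ = (1.11455 − 1) × 290 = 33.2 K

33.2 K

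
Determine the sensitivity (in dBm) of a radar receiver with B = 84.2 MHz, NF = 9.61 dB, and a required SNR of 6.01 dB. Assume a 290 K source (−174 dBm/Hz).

−79.1 dBm

Sensitivity = −174 + 10 log₁₀(B) + NF + SNR_min
= −174 + 79.25 + 9.61 + 6.01
= −79.13 dBm → −79.1 dBm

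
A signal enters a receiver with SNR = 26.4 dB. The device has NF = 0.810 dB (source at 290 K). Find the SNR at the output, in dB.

25.590 dB

By definition F = SNR_in/SNR_out, so in dB: SNR_out = SNR_in − NF
SNR_out = 26.4 − 0.810 = 25.590 dB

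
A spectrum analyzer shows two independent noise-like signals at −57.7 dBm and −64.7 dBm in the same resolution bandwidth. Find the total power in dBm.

−56.9 dBm

Convert to linear, add, convert back:
P₁ = 1.70×10⁻⁹ W, P₂ = 3.39×10⁻¹⁰ W
P_tot = 2.04×10⁻⁹ W → 10 log₁₀(P_tot / 10⁻³) = −56.9 dBm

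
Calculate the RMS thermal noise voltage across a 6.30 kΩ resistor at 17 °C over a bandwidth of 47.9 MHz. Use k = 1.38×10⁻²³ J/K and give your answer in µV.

T = 17 °C + 273.15 = 290.15 K
V_n = √(4kTRB)
4kTRB = 4 × 1.38×10⁻²³ × 290.15 × 6.30×10³ × 4.79×10⁷ = 4.83×10⁻⁹ V²
V_n = √(4.83×10⁻⁹) = 6.95×10⁻⁵ V = 69.5 µV

69.5 µV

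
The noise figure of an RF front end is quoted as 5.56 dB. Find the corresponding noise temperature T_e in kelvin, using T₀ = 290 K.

753 K

F = 10^(5.56/10) = 3.59749
T_e = (F − 1)·T₀ = (3.59749 − 1) × 290 = 753 K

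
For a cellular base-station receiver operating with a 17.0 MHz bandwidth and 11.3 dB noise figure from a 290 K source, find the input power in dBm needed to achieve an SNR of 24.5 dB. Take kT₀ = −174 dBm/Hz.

Sensitivity = −174 + 10 log₁₀(B) + NF + SNR_min
= −174 + 72.3 + 11.3 + 24.5
= −65.9 dBm → −65.9 dBm

−65.9 dBm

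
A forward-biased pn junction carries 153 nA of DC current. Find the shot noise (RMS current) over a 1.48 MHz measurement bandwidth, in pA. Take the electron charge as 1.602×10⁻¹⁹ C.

269 pA

I_n = √(2qI·B)
2qI·B = 2 × 1.602×10⁻¹⁹ × 1.53×10⁻⁷ × 1.48×10⁶ = 7.26×10⁻²⁰ A²
I_n = √(7.26×10⁻²⁰) = 2.69×10⁻¹⁰ A = 269 pA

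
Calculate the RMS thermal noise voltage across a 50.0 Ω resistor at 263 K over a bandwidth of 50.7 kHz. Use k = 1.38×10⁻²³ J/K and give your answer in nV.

192 nV

V_n = √(4kTRB)
4kTRB = 4 × 1.38×10⁻²³ × 263 × 5.00×10¹ × 5.07×10⁴ = 3.68×10⁻¹⁴ V²
V_n = √(3.68×10⁻¹⁴) = 1.92×10⁻⁷ V = 192 nV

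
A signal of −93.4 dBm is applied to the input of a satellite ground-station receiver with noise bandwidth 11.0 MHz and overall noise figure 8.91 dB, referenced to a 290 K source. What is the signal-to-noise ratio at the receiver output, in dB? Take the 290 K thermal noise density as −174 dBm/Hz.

1.3 dB

Noise floor: N = −174 + 10 log₁₀(B) + NF
10 log₁₀(1.10×10⁷) = 70.41 dB
N = −174 + 70.41 + 8.91 = −94.68 dBm
SNR = P_sig − N = −93.4 − (−94.68) = 1.28 dB → 1.3 dB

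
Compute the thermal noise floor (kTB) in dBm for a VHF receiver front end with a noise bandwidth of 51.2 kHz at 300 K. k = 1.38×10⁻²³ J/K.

−126.7 dBm

P_n = kTB = 1.38×10⁻²³ × 300 × 5.12×10⁴ = 2.12×10⁻¹⁶ W
In dBm: 10 log₁₀(2.12×10⁻¹⁶ / 10⁻³) = −126.7 dBm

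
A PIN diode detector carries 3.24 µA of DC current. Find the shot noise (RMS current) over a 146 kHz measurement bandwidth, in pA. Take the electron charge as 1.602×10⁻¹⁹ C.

389 pA

I_n = √(2qI·B)
2qI·B = 2 × 1.602×10⁻¹⁹ × 3.24×10⁻⁶ × 1.46×10⁵ = 1.52×10⁻¹⁹ A²
I_n = √(1.52×10⁻¹⁹) = 3.89×10⁻¹⁰ A = 389 pA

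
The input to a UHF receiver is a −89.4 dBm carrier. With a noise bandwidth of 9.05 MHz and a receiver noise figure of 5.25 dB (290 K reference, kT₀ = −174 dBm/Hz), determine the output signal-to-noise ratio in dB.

Noise floor: N = −174 + 10 log₁₀(B) + NF
10 log₁₀(9.05×10⁶) = 69.57 dB
N = −174 + 69.57 + 5.25 = −99.18 dBm
SNR = P_sig − N = −89.4 − (−99.18) = 9.78 dB → 9.8 dB

9.8 dB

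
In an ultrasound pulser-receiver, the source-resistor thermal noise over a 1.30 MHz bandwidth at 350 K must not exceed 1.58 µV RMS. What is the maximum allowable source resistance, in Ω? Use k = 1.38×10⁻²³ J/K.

Johnson–Nyquist: V_n = √(4kTRB) ⇒ R = V_n² / (4kTB)
4kTB = 4 × 1.38×10⁻²³ × 350 × 1.30×10⁶ = 2.51×10⁻¹⁴
R = (1.58×10⁻⁶)² / 2.51×10⁻¹⁴ = 9.94×10¹ Ω = 99.4 Ω

99.4 Ω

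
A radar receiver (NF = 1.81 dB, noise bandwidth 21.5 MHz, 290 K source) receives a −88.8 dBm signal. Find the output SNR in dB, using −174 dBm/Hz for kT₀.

10.1 dB

Noise floor: N = −174 + 10 log₁₀(B) + NF
10 log₁₀(2.15×10⁷) = 73.32 dB
N = −174 + 73.32 + 1.81 = −98.87 dBm
SNR = P_sig − N = −88.8 − (−98.87) = 10.07 dB → 10.1 dB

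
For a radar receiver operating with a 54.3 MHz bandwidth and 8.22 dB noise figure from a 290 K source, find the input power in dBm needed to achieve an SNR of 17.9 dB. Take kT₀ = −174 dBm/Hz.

Sensitivity = −174 + 10 log₁₀(B) + NF + SNR_min
= −174 + 77.35 + 8.22 + 17.9
= −70.53 dBm → −70.5 dBm

−70.5 dBm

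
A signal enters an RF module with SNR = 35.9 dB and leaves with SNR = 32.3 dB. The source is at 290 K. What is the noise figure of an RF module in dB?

3.6 dB

NF (dB) = SNR_in(dB) − SNR_out(dB) when the source is at T₀
NF = 35.9 − 32.3 = 3.6 dB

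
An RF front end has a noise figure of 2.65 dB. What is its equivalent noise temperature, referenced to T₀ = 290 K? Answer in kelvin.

F = 10^(2.65/10) = 1.84077
T_e = (F − 1)·T₀ = (1.84077 − 1) × 290 = 244 K

244 K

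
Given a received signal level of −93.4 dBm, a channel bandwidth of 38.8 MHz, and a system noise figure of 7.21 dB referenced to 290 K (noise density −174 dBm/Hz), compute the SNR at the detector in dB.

−2.5 dB

Noise floor: N = −174 + 10 log₁₀(B) + NF
10 log₁₀(3.88×10⁷) = 75.89 dB
N = −174 + 75.89 + 7.21 = −90.90 dBm
SNR = P_sig − N = −93.4 − (−90.90) = −2.50 dB → −2.5 dB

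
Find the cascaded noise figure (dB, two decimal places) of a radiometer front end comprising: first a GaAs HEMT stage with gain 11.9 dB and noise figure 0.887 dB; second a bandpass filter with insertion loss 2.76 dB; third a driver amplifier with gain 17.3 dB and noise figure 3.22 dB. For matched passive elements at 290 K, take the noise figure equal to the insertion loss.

1.52 dB

Convert to linear (a loss of L dB is a gain of −L dB): F_i = 10^(NF_i/10), G_i = 10^(G_i,dB/10)
  Stage 1: F_1 = 10^(0.887/10) = 1.227, G_1 = 10^(11.9/10) = 15.49
  Stage 2: F_2 = 10^(2.76/10) = 1.888, G_2 = 10^(−2.76/10) = 0.5297
  Stage 3: F_3 = 10^(3.22/10) = 2.099, G_3 = 10^(17.3/10) = 53.70
Friis cascade:
  F = 1.227 + (1.888 − 1)/15.49 + (2.099 − 1)/8.204 = 1.418
NF = 10 log₁₀(1.418) = 1.52 dB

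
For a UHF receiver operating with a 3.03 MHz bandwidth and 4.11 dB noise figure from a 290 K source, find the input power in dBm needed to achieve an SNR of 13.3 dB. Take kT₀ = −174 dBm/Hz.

Sensitivity = −174 + 10 log₁₀(B) + NF + SNR_min
= −174 + 64.81 + 4.11 + 13.3
= −91.78 dBm → −91.8 dBm

−91.8 dBm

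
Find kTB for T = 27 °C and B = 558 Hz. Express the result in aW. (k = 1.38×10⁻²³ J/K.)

T = 27 °C + 273.15 = 300.15 K
P_n = kTB = 1.38×10⁻²³ × 300.15 × 5.58×10² = 2.31×10⁻¹⁸ W = 2.31 aW

2.31 aW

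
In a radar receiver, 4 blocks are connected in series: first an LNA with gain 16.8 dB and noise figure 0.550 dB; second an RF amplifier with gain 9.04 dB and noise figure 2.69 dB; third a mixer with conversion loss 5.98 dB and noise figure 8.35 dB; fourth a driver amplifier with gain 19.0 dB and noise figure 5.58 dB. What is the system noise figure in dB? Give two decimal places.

0.77 dB

Convert to linear (a loss of L dB is a gain of −L dB): F_i = 10^(NF_i/10), G_i = 10^(G_i,dB/10)
  Stage 1: F_1 = 10^(0.550/10) = 1.135, G_1 = 10^(16.8/10) = 47.86
  Stage 2: F_2 = 10^(2.69/10) = 1.858, G_2 = 10^(9.04/10) = 8.017
  Stage 3: F_3 = 10^(8.35/10) = 6.839, G_3 = 10^(−5.98/10) = 0.2523
  Stage 4: F_4 = 10^(5.58/10) = 3.614, G_4 = 10^(19.0/10) = 79.43
Friis cascade:
  F = 1.135 + (1.858 − 1)/47.86 + (6.839 − 1)/383.7 + (3.614 − 1)/96.83 = 1.195
NF = 10 log₁₀(1.195) = 0.77 dB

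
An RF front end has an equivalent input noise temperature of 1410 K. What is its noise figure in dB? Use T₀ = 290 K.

7.68 dB

F = 1 + T_e/T₀ = 1 + 1410/290 = 5.86207
NF = 10 log₁₀(5.86207) = 7.68 dB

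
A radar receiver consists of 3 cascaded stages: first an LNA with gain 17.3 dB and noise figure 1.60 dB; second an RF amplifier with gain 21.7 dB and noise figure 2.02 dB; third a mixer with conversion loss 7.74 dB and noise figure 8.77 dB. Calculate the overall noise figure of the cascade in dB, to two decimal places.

Convert to linear (a loss of L dB is a gain of −L dB): F_i = 10^(NF_i/10), G_i = 10^(G_i,dB/10)
  Stage 1: F_1 = 10^(1.60/10) = 1.445, G_1 = 10^(17.3/10) = 53.70
  Stage 2: F_2 = 10^(2.02/10) = 1.592, G_2 = 10^(21.7/10) = 147.9
  Stage 3: F_3 = 10^(8.77/10) = 7.534, G_3 = 10^(−7.74/10) = 0.1683
Friis cascade:
  F = 1.445 + (1.592 − 1)/53.70 + (7.534 − 1)/7943 = 1.457
NF = 10 log₁₀(1.457) = 1.64 dB

1.64 dB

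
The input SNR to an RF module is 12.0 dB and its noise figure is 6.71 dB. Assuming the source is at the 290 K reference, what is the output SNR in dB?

By definition F = SNR_in/SNR_out, so in dB: SNR_out = SNR_in − NF
SNR_out = 12.0 − 6.71 = 5.29 dB

5.29 dB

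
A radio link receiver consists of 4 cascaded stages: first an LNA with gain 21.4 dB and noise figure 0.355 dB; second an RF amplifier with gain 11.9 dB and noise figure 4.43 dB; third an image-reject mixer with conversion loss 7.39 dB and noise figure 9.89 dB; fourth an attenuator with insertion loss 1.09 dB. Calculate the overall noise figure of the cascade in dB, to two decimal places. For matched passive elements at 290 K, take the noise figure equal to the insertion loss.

Convert to linear (a loss of L dB is a gain of −L dB): F_i = 10^(NF_i/10), G_i = 10^(G_i,dB/10)
  Stage 1: F_1 = 10^(0.355/10) = 1.085, G_1 = 10^(21.4/10) = 138.0
  Stage 2: F_2 = 10^(4.43/10) = 2.773, G_2 = 10^(11.9/10) = 15.49
  Stage 3: F_3 = 10^(9.89/10) = 9.750, G_3 = 10^(−7.39/10) = 0.1824
  Stage 4: F_4 = 10^(1.09/10) = 1.285, G_4 = 10^(−1.09/10) = 0.7780
Friis cascade:
  F = 1.085 + (2.773 − 1)/138.0 + (9.750 − 1)/2138 + (1.285 − 1)/389.9 = 1.103
NF = 10 log₁₀(1.103) = 0.43 dB

0.43 dB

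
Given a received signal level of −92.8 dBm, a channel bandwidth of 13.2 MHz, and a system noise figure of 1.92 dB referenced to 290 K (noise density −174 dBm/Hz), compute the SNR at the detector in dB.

8.1 dB

Noise floor: N = −174 + 10 log₁₀(B) + NF
10 log₁₀(1.32×10⁷) = 71.21 dB
N = −174 + 71.21 + 1.92 = −100.87 dBm
SNR = P_sig − N = −92.8 − (−100.87) = 8.07 dB → 8.1 dB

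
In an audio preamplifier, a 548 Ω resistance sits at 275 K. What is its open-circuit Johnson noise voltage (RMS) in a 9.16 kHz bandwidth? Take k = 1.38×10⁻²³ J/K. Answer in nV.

276 nV

V_n = √(4kTRB)
4kTRB = 4 × 1.38×10⁻²³ × 275 × 5.48×10² × 9.16×10³ = 7.62×10⁻¹⁴ V²
V_n = √(7.62×10⁻¹⁴) = 2.76×10⁻⁷ V = 276 nV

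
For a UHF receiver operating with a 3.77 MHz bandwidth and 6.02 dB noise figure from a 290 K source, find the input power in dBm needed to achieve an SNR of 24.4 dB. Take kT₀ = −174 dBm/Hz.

Sensitivity = −174 + 10 log₁₀(B) + NF + SNR_min
= −174 + 65.76 + 6.02 + 24.4
= −77.82 dBm → −77.8 dBm

−77.8 dBm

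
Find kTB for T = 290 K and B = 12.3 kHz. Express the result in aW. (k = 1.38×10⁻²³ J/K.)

P_n = kTB = 1.38×10⁻²³ × 290 × 1.23×10⁴ = 4.92×10⁻¹⁷ W = 49.2 aW

49.2 aW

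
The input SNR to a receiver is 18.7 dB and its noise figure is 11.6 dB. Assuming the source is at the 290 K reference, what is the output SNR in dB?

7.1 dB

By definition F = SNR_in/SNR_out, so in dB: SNR_out = SNR_in − NF
SNR_out = 18.7 − 11.6 = 7.1 dB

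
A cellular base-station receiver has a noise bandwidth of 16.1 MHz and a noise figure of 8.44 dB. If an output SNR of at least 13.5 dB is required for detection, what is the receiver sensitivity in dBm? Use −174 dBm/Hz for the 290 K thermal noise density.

−80.0 dBm

Sensitivity = −174 + 10 log₁₀(B) + NF + SNR_min
= −174 + 72.07 + 8.44 + 13.5
= −79.99 dBm → −80.0 dBm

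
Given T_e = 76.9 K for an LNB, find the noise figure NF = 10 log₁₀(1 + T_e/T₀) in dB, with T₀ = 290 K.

F = 1 + T_e/T₀ = 1 + 76.9/290 = 1.26517
NF = 10 log₁₀(1.26517) = 1.02 dB

1.02 dB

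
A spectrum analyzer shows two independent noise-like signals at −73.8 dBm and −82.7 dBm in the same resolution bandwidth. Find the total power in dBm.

−73.3 dBm

Convert to linear, add, convert back:
P₁ = 4.17×10⁻¹¹ W, P₂ = 5.37×10⁻¹² W
P_tot = 4.71×10⁻¹¹ W → 10 log₁₀(P_tot / 10⁻³) = −73.3 dBm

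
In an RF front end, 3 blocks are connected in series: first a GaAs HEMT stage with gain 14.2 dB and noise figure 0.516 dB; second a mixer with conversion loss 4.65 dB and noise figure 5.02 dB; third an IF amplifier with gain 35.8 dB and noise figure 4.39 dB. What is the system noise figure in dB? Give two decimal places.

1.47 dB

Convert to linear (a loss of L dB is a gain of −L dB): F_i = 10^(NF_i/10), G_i = 10^(G_i,dB/10)
  Stage 1: F_1 = 10^(0.516/10) = 1.126, G_1 = 10^(14.2/10) = 26.30
  Stage 2: F_2 = 10^(5.02/10) = 3.177, G_2 = 10^(−4.65/10) = 0.3428
  Stage 3: F_3 = 10^(4.39/10) = 2.748, G_3 = 10^(35.8/10) = 3802
Friis cascade:
  F = 1.126 + (3.177 − 1)/26.30 + (2.748 − 1)/9.016 = 1.403
NF = 10 log₁₀(1.403) = 1.47 dB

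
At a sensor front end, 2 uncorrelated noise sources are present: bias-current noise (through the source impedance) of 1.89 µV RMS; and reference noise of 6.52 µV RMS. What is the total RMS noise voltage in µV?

6.79 µV

Uncorrelated sources add in power (mean-square): V_tot = √(ΣV_i²)
V_tot = √[(1.89×10⁻⁶)² + (6.52×10⁻⁶)²] = 6.79×10⁻⁶ V = 6.79 µV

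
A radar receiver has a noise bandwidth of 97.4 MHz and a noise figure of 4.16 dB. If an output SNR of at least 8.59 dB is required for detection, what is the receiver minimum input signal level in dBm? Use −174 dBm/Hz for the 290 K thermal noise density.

−81.4 dBm

Sensitivity = −174 + 10 log₁₀(B) + NF + SNR_min
= −174 + 79.89 + 4.16 + 8.59
= −81.36 dBm → −81.4 dBm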